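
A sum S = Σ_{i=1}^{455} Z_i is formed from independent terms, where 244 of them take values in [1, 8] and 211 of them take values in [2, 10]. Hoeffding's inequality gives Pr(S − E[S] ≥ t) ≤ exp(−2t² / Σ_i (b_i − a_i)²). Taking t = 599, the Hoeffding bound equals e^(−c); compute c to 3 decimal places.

28.185

Σ(b_i − a_i)² = 244·7² + 211·8² = 25460.
c = 2t² / 25460 = 2·599² / 25460 = 28.1855.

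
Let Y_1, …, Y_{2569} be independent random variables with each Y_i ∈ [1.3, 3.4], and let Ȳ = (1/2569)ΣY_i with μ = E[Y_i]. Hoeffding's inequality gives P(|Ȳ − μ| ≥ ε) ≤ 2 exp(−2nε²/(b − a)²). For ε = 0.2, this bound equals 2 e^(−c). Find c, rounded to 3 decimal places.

46.603

c = 2nε²/(b − a)² = 2·2569·0.2² / 2.1² = 46.6032.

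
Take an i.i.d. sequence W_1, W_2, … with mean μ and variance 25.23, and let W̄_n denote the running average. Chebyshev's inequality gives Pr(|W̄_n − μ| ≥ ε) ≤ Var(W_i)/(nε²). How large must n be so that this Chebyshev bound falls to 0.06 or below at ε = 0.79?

674

Require 25.23/(n·0.79²) ≤ 0.06, i.e. n ≥ 25.23/(0.06·0.79²) = 673.770.
The smallest integer n is 674.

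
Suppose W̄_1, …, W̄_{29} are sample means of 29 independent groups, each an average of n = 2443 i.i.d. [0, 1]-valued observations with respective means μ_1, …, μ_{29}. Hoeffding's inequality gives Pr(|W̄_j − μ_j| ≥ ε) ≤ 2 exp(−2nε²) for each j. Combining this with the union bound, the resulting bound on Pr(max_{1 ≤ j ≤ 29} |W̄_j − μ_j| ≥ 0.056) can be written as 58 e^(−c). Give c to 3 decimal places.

Union bound over the 29 events: Pr(max_{1 ≤ j ≤ 29} |W̄_j − μ_j| ≥ 0.056) ≤ 29·2·exp(−2nε²) = 58 exp(−2·2443·0.056²).
So c = 2·2443·0.056² = 15.3225.

15.322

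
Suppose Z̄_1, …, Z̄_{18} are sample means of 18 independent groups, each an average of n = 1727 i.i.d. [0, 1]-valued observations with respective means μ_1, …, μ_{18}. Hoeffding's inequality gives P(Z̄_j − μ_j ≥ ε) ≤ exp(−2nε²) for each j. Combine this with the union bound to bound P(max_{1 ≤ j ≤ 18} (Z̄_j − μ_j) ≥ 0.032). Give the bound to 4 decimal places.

Per-experiment Hoeffding bound: exp(−2·1727·0.032²) = exp(−3.53690) = 0.029104.
Union bound over 18 events: 18·0.029104 = 0.52386.

0.5239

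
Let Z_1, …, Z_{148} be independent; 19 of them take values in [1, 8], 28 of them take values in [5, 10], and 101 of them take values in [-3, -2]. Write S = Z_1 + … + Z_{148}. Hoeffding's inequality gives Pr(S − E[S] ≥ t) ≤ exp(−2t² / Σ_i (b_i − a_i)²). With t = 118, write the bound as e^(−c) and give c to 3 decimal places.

Σ(b_i − a_i)² = 19·7² + 28·5² + 101·1² = 1732.
c = 2t² / 1732 = 2·118² / 1732 = 16.0785.

16.079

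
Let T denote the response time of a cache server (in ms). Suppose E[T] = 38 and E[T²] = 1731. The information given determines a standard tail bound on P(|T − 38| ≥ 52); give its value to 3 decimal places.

The first two moments determine the variance, so Chebyshev's inequality is the sharpest standard bound available.
Var(T) = E[T²] − (E[T])² = 1731 − 1444 = 287.
Chebyshev's inequality: P(|T − μ| ≥ t) ≤ Var(T)/t² = 287/2704 = 0.1061.

0.106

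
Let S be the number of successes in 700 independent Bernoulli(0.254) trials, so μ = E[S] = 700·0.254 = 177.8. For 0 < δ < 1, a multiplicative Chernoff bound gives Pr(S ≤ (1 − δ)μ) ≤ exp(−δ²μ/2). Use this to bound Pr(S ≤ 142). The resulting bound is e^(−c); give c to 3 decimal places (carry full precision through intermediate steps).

Write 142 = (1 − δ)μ, so δ = 1 − 142/177.8 = 0.2013498…
Then the exponent is δ²μ/2 = (μ − 142)²/(2μ) = 3.604162.

3.604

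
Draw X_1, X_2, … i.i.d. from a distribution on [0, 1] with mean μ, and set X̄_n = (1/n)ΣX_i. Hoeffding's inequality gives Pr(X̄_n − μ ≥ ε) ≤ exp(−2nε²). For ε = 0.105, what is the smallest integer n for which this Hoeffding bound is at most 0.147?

Require exp(−2nε²) ≤ 0.147, i.e. 2nε² ≥ ln(1/0.147) = 1.917323.
So n ≥ 1.917323 / (2·0.105²) = 86.953.
The smallest integer n is 87.

87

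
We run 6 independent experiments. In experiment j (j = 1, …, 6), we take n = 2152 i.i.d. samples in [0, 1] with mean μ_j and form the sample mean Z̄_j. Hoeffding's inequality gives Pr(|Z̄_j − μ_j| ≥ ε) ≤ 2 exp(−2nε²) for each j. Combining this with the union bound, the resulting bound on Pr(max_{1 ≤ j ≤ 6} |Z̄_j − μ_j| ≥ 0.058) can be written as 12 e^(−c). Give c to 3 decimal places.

14.479

Union bound over the 6 events: Pr(max_{1 ≤ j ≤ 6} |Z̄_j − μ_j| ≥ 0.058) ≤ 6·2·exp(−2nε²) = 12 exp(−2·2152·0.058²).
So c = 2·2152·0.058² = 14.4787.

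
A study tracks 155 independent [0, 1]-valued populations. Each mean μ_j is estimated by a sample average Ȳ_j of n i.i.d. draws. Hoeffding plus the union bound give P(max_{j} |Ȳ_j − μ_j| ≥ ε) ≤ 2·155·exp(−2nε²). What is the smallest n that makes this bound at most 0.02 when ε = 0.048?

Need 2·155·exp(−2nε²) ≤ 0.02, i.e. exp(−2nε²) ≤ 0.02/310.
So 2nε² ≥ ln(310/0.02) = 9.648595.
Hence n ≥ 9.648595/(2·0.048²) = 2093.879.
The smallest integer n is 2094.

2094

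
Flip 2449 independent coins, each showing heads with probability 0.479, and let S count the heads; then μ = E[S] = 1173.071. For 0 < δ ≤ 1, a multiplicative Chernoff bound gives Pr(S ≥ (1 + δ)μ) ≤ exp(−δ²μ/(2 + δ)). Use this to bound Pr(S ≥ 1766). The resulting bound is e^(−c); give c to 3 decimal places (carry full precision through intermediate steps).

119.618

Write 1766 = (1 + δ)μ, so δ = 1766/1173.071 − 1 = 0.5054502…
Then the exponent is δ²μ/(2 + δ) = (1766 − μ)² / (μ·(2 + δ)) = 119.617661.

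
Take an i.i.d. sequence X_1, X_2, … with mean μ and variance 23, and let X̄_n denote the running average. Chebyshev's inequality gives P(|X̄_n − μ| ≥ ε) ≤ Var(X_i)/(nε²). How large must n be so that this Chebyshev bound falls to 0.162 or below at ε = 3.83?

10

Require 23/(n·3.83²) ≤ 0.162, i.e. n ≥ 23/(0.162·3.83²) = 9.679.
The smallest integer n is 10.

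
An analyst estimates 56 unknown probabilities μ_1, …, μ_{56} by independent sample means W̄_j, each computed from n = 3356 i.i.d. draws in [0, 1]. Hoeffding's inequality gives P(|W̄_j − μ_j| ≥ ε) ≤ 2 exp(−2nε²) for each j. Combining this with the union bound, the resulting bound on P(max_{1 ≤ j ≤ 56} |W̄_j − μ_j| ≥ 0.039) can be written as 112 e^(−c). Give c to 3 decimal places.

Union bound over the 56 events: P(max_{1 ≤ j ≤ 56} |W̄_j − μ_j| ≥ 0.039) ≤ 56·2·exp(−2nε²) = 112 exp(−2·3356·0.039²).
So c = 2·3356·0.039² = 10.2090.

10.209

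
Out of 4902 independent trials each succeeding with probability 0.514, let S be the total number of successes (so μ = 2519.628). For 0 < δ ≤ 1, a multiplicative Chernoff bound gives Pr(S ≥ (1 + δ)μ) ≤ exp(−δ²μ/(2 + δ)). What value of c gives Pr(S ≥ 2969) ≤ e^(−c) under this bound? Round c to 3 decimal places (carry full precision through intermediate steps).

36.792

Write 2969 = (1 + δ)μ, so δ = 2969/2519.628 − 1 = 0.1783485…
Then the exponent is δ²μ/(2 + δ) = (2969 − μ)² / (μ·(2 + δ)) = 36.791561.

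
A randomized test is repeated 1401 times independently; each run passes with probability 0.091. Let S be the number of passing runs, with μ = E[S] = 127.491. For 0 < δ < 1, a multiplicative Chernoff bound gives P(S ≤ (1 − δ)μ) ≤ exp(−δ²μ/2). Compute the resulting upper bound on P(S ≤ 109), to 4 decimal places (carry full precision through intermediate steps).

Write 109 = (1 − δ)μ, so δ = 1 − 109/127.491 = 0.1450377…
Then the exponent is δ²μ/2 = (μ − 109)²/(2μ) = 1.340946.
Bound = exp(−1.340946) = 0.26160.

0.2616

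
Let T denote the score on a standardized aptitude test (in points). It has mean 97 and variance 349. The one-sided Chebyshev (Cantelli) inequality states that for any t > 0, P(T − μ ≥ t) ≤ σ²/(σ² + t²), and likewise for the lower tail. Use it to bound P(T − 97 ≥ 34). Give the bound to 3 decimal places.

0.232

Here σ² = 349 and t = 34, so σ² + t² = 1505.
Cantelli's bound: 349/1505 = 0.2319.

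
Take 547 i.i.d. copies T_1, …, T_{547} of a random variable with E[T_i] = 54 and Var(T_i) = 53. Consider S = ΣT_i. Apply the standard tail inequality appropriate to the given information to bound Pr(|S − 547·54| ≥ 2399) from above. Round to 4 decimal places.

With mean and variance of each term known, Chebyshev's inequality bounds the deviation of the sum (or sample mean).
Var(S) = n·Var(T_i) = 547·53 = 28991.
Chebyshev: Pr(|S − 547·54| ≥ 2399) ≤ Var(S)/2399² = 28991/5755201 = 0.0050.

0.0050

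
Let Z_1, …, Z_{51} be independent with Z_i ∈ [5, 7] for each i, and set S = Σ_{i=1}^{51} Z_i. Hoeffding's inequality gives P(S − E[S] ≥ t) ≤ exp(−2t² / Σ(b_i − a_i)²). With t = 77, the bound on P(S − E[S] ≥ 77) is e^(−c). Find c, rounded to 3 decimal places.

Σ(b_i − a_i)² = 51·(2)² = 204.
c = 2t²/204 = 2·77²/204 = 58.1275.

58.127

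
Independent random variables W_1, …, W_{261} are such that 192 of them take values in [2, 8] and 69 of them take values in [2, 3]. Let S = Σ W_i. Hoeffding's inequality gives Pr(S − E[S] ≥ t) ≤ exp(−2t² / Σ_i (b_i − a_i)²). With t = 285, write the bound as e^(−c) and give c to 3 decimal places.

Σ(b_i − a_i)² = 192·6² + 69·1² = 6981.
c = 2t² / 6981 = 2·285² / 6981 = 23.2703.

23.270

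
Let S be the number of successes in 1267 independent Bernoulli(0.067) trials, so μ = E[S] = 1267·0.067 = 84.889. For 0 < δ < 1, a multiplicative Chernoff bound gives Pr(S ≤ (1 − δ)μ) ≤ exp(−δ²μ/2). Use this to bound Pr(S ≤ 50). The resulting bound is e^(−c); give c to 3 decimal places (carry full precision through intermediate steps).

7.170

Write 50 = (1 − δ)μ, so δ = 1 − 50/84.889 = 0.4109955…
Then the exponent is δ²μ/2 = (μ − 50)²/(2μ) = 7.169612.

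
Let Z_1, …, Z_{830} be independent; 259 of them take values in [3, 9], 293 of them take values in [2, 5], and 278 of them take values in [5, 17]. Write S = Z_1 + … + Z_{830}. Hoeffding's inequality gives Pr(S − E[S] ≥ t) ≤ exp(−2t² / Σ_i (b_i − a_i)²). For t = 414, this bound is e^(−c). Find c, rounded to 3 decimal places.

6.593

Σ(b_i − a_i)² = 259·6² + 293·3² + 278·12² = 51993.
c = 2t² / 51993 = 2·414² / 51993 = 6.5930.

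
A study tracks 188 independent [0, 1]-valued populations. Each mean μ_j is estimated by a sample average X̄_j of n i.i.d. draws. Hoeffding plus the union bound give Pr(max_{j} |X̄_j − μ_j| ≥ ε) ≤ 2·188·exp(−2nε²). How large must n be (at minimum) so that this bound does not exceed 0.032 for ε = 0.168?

Need 2·188·exp(−2nε²) ≤ 0.032, i.e. exp(−2nε²) ≤ 0.032/376.
So 2nε² ≥ ln(376/0.032) = 9.371609.
Hence n ≥ 9.371609/(2·0.168²) = 166.022.
The smallest integer n is 167.

167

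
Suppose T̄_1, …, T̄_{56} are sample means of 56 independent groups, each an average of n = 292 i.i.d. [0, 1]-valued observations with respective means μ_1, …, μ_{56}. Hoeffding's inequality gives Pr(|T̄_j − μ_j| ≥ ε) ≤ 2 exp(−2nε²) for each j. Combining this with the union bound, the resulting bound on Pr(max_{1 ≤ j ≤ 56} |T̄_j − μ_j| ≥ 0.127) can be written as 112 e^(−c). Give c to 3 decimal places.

Union bound over the 56 events: Pr(max_{1 ≤ j ≤ 56} |T̄_j − μ_j| ≥ 0.127) ≤ 56·2·exp(−2nε²) = 112 exp(−2·292·0.127²).
So c = 2·292·0.127² = 9.4193.

9.419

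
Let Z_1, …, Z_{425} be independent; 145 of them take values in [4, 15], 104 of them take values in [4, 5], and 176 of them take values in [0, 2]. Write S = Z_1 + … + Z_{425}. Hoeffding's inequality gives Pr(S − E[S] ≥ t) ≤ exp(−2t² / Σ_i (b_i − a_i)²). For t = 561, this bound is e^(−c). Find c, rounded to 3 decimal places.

Σ(b_i − a_i)² = 145·11² + 104·1² + 176·2² = 18353.
c = 2t² / 18353 = 2·561² / 18353 = 34.2964.

34.296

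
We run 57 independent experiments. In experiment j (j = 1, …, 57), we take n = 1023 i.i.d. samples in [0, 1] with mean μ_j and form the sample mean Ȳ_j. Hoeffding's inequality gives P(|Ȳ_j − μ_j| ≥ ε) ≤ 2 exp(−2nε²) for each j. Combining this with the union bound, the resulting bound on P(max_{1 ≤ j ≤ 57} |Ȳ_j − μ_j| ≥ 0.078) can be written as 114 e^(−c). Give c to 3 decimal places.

Union bound over the 57 events: P(max_{1 ≤ j ≤ 57} |Ȳ_j − μ_j| ≥ 0.078) ≤ 57·2·exp(−2nε²) = 114 exp(−2·1023·0.078²).
So c = 2·1023·0.078² = 12.4479.

12.448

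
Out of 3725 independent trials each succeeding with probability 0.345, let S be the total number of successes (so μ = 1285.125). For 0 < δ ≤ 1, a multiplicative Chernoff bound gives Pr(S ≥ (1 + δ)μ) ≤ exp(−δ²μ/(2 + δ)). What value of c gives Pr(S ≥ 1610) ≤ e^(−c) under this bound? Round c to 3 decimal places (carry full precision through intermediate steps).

Write 1610 = (1 + δ)μ, so δ = 1610/1285.125 − 1 = 0.2527964…
Then the exponent is δ²μ/(2 + δ) = (1610 − μ)² / (μ·(2 + δ)) = 36.455685.

36.456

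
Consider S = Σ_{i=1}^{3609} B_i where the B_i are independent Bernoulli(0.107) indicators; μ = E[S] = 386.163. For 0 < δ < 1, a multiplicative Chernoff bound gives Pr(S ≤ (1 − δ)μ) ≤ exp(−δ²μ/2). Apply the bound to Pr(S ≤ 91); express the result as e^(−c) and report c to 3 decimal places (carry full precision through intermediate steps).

Write 91 = (1 − δ)μ, so δ = 1 − 91/386.163 = 0.7643482…
Then the exponent is δ²μ/2 = (μ − 91)²/(2μ) = 112.803656.

112.804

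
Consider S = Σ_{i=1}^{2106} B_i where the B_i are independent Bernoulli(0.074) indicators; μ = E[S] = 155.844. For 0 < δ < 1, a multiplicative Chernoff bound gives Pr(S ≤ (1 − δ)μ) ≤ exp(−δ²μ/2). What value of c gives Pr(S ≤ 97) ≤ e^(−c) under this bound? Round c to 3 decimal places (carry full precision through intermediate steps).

11.109

Write 97 = (1 − δ)μ, so δ = 1 − 97/155.844 = 0.3775827…
Then the exponent is δ²μ/2 = (μ − 97)²/(2μ) = 11.109239.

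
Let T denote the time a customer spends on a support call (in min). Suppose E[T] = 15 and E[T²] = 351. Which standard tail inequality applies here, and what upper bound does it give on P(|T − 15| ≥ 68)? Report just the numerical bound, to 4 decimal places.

The first two moments determine the variance, so Chebyshev's inequality is the sharpest standard bound available.
Var(T) = E[T²] − (E[T])² = 351 − 225 = 126.
Chebyshev's inequality: P(|T − μ| ≥ t) ≤ Var(T)/t² = 126/4624 = 0.0272.

0.0272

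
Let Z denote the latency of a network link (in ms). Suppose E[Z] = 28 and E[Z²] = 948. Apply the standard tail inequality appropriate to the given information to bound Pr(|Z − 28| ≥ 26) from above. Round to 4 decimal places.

0.2426

The first two moments determine the variance, so Chebyshev's inequality is the sharpest standard bound available.
Var(Z) = E[Z²] − (E[Z])² = 948 − 784 = 164.
Chebyshev's inequality: Pr(|Z − μ| ≥ t) ≤ Var(Z)/t² = 164/676 = 0.2426.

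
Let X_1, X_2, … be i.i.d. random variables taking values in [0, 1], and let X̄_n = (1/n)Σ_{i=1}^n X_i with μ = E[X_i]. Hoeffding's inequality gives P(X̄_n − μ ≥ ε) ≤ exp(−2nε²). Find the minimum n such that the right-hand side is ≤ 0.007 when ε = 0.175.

82

Require exp(−2nε²) ≤ 0.007, i.e. 2nε² ≥ ln(1/0.007) = 4.961845.
So n ≥ 4.961845 / (2·0.175²) = 81.010.
The smallest integer n is 82.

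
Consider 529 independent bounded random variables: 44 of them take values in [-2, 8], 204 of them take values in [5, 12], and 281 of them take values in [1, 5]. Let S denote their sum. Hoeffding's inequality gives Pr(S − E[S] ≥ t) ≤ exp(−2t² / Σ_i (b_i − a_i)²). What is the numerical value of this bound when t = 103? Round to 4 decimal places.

Σ(b_i − a_i)² = 44·10² + 204·7² + 281·4² = 18892.
Exponent = 2·103² / 18892 = 1.12312.
Bound = exp(−1.12312) = 0.32526.

0.3253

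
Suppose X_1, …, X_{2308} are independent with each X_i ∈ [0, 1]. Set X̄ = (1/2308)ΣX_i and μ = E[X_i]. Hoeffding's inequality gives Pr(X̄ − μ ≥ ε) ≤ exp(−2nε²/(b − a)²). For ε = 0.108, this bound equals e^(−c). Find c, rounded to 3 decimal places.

c = 2nε²/(b − a)² = 2·2308·0.108² / 1² = 53.8410.

53.841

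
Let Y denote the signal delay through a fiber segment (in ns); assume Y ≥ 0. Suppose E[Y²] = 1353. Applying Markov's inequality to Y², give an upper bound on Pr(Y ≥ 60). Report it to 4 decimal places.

Since Y ≥ 0, the event {Y ≥ 60} is the same as {Y² ≥ 3600}.
Markov's inequality applied to Y² gives Pr(Y² ≥ 3600) ≤ E[Y²]/3600 = 1353/3600 = 0.3758.

0.3758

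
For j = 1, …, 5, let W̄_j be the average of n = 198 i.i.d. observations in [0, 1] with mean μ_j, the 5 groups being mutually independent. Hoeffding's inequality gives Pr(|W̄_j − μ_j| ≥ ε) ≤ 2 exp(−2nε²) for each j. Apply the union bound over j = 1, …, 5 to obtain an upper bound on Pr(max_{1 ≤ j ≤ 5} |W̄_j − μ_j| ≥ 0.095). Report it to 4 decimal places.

0.2805

Per-experiment Hoeffding bound: 2·exp(−2·198·0.095²) = 2·exp(−3.57390) = 0.056093.
Union bound over 5 events: 5·0.056093 = 0.28046.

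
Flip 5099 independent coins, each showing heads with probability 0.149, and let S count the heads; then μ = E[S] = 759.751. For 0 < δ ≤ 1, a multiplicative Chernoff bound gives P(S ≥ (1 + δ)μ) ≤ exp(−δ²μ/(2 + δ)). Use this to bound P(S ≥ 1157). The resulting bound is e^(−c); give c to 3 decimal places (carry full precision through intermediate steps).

Write 1157 = (1 + δ)μ, so δ = 1157/759.751 − 1 = 0.5228674…
Then the exponent is δ²μ/(2 + δ) = (1157 − μ)² / (μ·(2 + δ)) = 82.330343.

82.330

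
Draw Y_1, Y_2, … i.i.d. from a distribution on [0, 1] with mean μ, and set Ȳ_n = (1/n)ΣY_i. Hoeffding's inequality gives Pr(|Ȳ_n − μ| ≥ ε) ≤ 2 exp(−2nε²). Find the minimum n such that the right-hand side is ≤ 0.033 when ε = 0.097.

Require 2·exp(−2nε²) ≤ 0.033, i.e. 2nε² ≥ ln(2/0.033) = 4.104395.
So n ≥ 4.104395 / (2·0.097²) = 218.110.
The smallest integer n is 219.

219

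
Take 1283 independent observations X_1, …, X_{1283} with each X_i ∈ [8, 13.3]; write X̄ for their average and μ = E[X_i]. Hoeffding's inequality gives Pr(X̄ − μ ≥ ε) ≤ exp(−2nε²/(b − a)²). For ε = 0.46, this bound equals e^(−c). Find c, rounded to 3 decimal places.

19.329

c = 2nε²/(b − a)² = 2·1283·0.46² / 5.3² = 19.3295.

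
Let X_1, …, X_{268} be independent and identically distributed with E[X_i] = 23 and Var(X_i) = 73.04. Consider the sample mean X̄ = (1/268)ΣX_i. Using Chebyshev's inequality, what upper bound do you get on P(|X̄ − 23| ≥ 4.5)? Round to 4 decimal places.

Var(X̄) = Var(X_i)/n = 73.04/268 = 0.27254.
Chebyshev: P(|X̄ − 23| ≥ 4.5) ≤ Var(X̄)/(4.5)² = 73.04/(268·4.5²) = 0.0135.

0.0135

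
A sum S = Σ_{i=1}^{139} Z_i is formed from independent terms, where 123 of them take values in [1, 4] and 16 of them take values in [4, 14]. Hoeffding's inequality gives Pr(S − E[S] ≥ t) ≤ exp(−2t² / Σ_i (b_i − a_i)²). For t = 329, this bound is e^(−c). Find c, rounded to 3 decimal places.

Σ(b_i − a_i)² = 123·3² + 16·10² = 2707.
c = 2t² / 2707 = 2·329² / 2707 = 79.9712.

79.971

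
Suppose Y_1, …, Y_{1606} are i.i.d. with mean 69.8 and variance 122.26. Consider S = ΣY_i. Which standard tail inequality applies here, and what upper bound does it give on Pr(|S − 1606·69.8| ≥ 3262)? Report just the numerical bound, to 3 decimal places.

With mean and variance of each term known, Chebyshev's inequality bounds the deviation of the sum (or sample mean).
Var(S) = n·Var(Y_i) = 1606·122.26 = 196349.56.
Chebyshev: Pr(|S − 1606·69.8| ≥ 3262) ≤ Var(S)/3262² = 196349.56/10640644 = 0.0185.

0.018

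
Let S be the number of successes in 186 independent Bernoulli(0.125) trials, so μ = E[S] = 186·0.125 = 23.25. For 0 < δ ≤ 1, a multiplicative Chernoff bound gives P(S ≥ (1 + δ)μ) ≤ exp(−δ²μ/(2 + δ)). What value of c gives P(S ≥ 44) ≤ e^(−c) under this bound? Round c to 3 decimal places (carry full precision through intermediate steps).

6.402

Write 44 = (1 + δ)μ, so δ = 44/23.25 − 1 = 0.8924731…
Then the exponent is δ²μ/(2 + δ) = (44 − μ)² / (μ·(2 + δ)) = 6.402416.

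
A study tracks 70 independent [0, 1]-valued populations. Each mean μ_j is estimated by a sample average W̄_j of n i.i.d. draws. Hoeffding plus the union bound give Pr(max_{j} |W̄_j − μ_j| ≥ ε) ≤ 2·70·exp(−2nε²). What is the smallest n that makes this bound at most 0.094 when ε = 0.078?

Need 2·70·exp(−2nε²) ≤ 0.094, i.e. exp(−2nε²) ≤ 0.094/140.
So 2nε² ≥ ln(140/0.094) = 7.306103.
Hence n ≥ 7.306103/(2·0.078²) = 600.436.
The smallest integer n is 601.

601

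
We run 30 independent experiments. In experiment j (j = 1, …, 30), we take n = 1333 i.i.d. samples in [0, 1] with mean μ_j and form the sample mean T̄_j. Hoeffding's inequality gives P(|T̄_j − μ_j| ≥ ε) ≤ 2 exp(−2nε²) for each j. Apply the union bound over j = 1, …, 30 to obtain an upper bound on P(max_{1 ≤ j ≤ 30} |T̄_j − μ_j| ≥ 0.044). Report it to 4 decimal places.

Per-experiment Hoeffding bound: 2·exp(−2·1333·0.044²) = 2·exp(−5.16138) = 0.011468.
Union bound over 30 events: 30·0.011468 = 0.34403.

0.3440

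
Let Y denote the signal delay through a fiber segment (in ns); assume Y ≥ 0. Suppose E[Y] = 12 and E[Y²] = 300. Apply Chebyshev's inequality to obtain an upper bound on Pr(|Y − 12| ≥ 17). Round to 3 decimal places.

Var(Y) = E[Y²] − (E[Y])² = 300 − 144 = 156.
Chebyshev's inequality: Pr(|Y − μ| ≥ t) ≤ Var(Y)/t² = 156/289 = 0.5398.

0.540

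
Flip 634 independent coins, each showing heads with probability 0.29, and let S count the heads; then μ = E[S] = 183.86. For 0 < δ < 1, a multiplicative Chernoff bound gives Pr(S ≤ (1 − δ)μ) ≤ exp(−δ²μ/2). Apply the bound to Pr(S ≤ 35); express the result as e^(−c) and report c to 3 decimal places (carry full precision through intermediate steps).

Write 35 = (1 − δ)μ, so δ = 1 − 35/183.86 = 0.8096378…
Then the exponent is δ²μ/2 = (μ − 35)²/(2μ) = 60.261339.

60.261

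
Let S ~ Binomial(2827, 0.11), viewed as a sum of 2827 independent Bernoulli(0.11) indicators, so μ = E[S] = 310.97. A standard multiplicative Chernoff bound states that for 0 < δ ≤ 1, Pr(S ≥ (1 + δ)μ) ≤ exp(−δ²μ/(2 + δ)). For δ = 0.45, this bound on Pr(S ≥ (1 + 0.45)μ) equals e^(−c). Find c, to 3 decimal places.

25.703

c = δ²μ/(2 + δ) = 0.45²·310.97/(2 + 0.45) = 25.7026.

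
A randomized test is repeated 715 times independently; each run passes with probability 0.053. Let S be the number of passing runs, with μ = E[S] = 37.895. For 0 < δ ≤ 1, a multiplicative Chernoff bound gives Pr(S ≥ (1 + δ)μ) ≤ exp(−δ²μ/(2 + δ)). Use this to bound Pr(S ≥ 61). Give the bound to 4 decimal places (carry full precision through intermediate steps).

Write 61 = (1 + δ)μ, so δ = 61/37.895 − 1 = 0.609711…
Then the exponent is δ²μ/(2 + δ) = (61 − μ)² / (μ·(2 + δ)) = 5.398059.
Bound = exp(−5.398059) = 0.00453.

0.0045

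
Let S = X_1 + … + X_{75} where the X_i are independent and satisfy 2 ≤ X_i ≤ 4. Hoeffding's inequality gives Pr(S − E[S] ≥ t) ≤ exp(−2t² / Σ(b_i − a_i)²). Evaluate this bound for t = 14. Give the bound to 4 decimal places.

0.2707

Σ(b_i − a_i)² = 75·(2)² = 300.
Exponent = 2·14²/300 = 1.3067.
Bound = exp(−1.3067) = 0.27072.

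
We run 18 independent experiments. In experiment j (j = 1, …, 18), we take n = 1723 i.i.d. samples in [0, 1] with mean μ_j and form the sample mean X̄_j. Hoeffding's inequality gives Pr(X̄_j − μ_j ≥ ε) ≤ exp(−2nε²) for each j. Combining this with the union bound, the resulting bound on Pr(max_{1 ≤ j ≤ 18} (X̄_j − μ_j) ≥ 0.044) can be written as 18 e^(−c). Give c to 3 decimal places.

Union bound over the 18 events: Pr(max_{1 ≤ j ≤ 18} (X̄_j − μ_j) ≥ 0.044) ≤ 18·exp(−2nε²) = 18 exp(−2·1723·0.044²).
So c = 2·1723·0.044² = 6.6715.

6.671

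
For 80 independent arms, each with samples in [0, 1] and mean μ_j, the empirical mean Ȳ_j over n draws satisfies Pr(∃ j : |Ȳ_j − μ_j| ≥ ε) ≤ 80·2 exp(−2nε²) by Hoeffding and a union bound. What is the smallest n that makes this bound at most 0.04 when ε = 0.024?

7200

Need 2·80·exp(−2nε²) ≤ 0.04, i.e. exp(−2nε²) ≤ 0.04/160.
So 2nε² ≥ ln(160/0.04) = 8.294050.
Hence n ≥ 8.294050/(2·0.024²) = 7199.696.
The smallest integer n is 7200.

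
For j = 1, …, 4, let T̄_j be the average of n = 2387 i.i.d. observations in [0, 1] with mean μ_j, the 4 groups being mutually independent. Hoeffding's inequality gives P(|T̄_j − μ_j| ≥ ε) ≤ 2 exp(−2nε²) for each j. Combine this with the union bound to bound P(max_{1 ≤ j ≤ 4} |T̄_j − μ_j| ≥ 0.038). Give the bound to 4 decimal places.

0.0081

Per-experiment Hoeffding bound: 2·exp(−2·2387·0.038²) = 2·exp(−6.89366) = 0.0020284.
Union bound over 4 events: 4·0.0020284 = 0.00811.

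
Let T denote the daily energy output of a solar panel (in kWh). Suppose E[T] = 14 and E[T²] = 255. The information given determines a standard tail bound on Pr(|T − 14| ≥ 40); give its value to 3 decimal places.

The first two moments determine the variance, so Chebyshev's inequality is the sharpest standard bound available.
Var(T) = E[T²] − (E[T])² = 255 − 196 = 59.
Chebyshev's inequality: Pr(|T − μ| ≥ t) ≤ Var(T)/t² = 59/1600 = 0.0369.

0.037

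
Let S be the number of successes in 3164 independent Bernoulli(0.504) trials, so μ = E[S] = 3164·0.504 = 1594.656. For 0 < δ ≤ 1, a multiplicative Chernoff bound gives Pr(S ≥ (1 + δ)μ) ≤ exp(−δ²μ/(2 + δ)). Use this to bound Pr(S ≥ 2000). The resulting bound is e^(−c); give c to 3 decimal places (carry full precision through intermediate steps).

45.708

Write 2000 = (1 + δ)μ, so δ = 2000/1594.656 − 1 = 0.254189…
Then the exponent is δ²μ/(2 + δ) = (2000 − μ)² / (μ·(2 + δ)) = 45.707784.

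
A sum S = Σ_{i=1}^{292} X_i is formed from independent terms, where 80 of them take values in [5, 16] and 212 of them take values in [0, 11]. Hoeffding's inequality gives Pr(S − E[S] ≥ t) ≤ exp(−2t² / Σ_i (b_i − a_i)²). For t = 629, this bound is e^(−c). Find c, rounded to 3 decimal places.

Σ(b_i − a_i)² = 80·11² + 212·11² = 35332.
c = 2t² / 35332 = 2·629² / 35332 = 22.3956.

22.396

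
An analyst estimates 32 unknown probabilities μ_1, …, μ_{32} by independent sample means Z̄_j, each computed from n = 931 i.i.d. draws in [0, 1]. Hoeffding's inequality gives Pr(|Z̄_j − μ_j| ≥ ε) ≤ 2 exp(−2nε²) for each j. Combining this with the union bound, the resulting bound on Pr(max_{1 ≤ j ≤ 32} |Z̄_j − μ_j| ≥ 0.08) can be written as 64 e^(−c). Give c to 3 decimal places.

Union bound over the 32 events: Pr(max_{1 ≤ j ≤ 32} |Z̄_j − μ_j| ≥ 0.08) ≤ 32·2·exp(−2nε²) = 64 exp(−2·931·0.08²).
So c = 2·931·0.08² = 11.9168.

11.917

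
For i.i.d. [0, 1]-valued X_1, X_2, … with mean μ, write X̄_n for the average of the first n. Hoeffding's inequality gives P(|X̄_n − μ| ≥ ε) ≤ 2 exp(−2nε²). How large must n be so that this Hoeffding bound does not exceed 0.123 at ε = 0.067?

Require 2·exp(−2nε²) ≤ 0.123, i.e. 2nε² ≥ ln(2/0.123) = 2.788718.
So n ≥ 2.788718 / (2·0.067²) = 310.617.
The smallest integer n is 311.

311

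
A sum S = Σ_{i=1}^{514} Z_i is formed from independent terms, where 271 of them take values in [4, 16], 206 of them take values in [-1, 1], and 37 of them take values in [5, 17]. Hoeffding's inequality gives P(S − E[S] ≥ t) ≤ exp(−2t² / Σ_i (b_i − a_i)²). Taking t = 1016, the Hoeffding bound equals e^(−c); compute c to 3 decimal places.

Σ(b_i − a_i)² = 271·12² + 206·2² + 37·12² = 45176.
c = 2t² / 45176 = 2·1016² / 45176 = 45.6993.

45.699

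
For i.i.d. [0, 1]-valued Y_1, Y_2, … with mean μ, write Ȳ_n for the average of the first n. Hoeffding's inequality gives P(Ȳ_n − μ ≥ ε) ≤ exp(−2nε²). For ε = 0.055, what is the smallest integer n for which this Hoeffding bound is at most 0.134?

333

Require exp(−2nε²) ≤ 0.134, i.e. 2nε² ≥ ln(1/0.134) = 2.009915.
So n ≥ 2.009915 / (2·0.055²) = 332.217.
The smallest integer n is 333.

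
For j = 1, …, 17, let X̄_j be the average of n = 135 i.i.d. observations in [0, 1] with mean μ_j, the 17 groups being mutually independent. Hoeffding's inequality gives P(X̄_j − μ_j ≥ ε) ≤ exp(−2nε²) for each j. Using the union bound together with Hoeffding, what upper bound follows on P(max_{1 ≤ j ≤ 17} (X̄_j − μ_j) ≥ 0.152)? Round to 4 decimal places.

Per-experiment Hoeffding bound: exp(−2·135·0.152²) = exp(−6.23808) = 0.0019536.
Union bound over 17 events: 17·0.0019536 = 0.03321.

0.0332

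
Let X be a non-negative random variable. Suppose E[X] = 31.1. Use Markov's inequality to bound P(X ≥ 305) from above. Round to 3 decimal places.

0.102

Markov's inequality: for a non-negative random variable, P(X ≥ a) ≤ E[X]/a.
Here E[X] = 31.1 and a = 305, so the bound is 31.1/305 = 0.1020.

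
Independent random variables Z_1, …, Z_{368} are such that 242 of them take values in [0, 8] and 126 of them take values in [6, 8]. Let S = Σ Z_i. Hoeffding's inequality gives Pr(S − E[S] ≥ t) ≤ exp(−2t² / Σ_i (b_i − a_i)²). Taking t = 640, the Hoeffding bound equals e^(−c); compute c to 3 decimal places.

51.226

Σ(b_i − a_i)² = 242·8² + 126·2² = 15992.
c = 2t² / 15992 = 2·640² / 15992 = 51.2256.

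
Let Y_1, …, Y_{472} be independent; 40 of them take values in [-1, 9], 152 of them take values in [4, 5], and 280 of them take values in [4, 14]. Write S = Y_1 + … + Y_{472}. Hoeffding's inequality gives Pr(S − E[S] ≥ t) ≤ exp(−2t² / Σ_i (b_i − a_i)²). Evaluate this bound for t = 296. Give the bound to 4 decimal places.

Σ(b_i − a_i)² = 40·10² + 152·1² + 280·10² = 32152.
Exponent = 2·296² / 32152 = 5.45011.
Bound = exp(−5.45011) = 0.00430.

0.0043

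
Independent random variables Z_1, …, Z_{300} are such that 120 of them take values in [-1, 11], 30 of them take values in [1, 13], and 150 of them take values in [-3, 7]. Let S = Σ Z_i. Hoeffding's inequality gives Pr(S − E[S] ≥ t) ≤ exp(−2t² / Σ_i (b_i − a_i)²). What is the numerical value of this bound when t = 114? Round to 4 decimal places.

0.4916

Σ(b_i − a_i)² = 120·12² + 30·12² + 150·10² = 36600.
Exponent = 2·114² / 36600 = 0.71016.
Bound = exp(−0.71016) = 0.49156.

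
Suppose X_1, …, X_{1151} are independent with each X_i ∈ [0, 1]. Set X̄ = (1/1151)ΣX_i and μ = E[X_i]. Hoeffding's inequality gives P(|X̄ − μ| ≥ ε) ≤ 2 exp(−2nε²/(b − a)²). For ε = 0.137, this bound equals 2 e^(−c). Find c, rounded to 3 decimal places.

c = 2nε²/(b − a)² = 2·1151·0.137² / 1² = 43.2062.

43.206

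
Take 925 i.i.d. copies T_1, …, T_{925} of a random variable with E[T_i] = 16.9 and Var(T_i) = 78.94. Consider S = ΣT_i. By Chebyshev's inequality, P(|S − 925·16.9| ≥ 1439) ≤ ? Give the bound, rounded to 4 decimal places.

Var(S) = n·Var(T_i) = 925·78.94 = 73019.5.
Chebyshev: P(|S − 925·16.9| ≥ 1439) ≤ Var(S)/1439² = 73019.5/2070721 = 0.0353.

0.0353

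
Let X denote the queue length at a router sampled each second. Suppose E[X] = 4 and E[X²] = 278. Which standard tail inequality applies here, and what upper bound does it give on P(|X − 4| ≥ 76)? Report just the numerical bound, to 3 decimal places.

The first two moments determine the variance, so Chebyshev's inequality is the sharpest standard bound available.
Var(X) = E[X²] − (E[X])² = 278 − 16 = 262.
Chebyshev's inequality: P(|X − μ| ≥ t) ≤ Var(X)/t² = 262/5776 = 0.0454.

0.045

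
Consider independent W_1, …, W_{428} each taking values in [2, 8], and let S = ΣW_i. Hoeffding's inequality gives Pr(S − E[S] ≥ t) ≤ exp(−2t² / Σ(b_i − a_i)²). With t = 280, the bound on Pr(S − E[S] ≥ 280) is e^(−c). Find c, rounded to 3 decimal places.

10.177

Σ(b_i − a_i)² = 428·(6)² = 15408.
c = 2t²/15408 = 2·280²/15408 = 10.1765.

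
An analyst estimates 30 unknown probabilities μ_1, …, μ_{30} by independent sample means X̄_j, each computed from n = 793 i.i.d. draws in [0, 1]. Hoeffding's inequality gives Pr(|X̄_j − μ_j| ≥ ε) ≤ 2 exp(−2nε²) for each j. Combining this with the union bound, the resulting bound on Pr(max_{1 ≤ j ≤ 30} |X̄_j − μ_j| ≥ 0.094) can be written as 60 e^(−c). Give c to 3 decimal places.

Union bound over the 30 events: Pr(max_{1 ≤ j ≤ 30} |X̄_j − μ_j| ≥ 0.094) ≤ 30·2·exp(−2nε²) = 60 exp(−2·793·0.094²).
So c = 2·793·0.094² = 14.0139.

14.014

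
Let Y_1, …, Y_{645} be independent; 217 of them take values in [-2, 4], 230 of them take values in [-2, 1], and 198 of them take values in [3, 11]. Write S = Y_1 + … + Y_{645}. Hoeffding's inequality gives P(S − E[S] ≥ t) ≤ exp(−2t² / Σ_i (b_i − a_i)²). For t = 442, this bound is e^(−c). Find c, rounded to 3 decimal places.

Σ(b_i − a_i)² = 217·6² + 230·3² + 198·8² = 22554.
c = 2t² / 22554 = 2·442² / 22554 = 17.3241.

17.324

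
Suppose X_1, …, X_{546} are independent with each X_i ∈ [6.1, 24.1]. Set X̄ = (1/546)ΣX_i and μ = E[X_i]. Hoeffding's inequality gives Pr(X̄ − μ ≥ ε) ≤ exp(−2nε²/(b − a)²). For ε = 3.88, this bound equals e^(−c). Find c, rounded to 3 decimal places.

c = 2nε²/(b − a)² = 2·546·3.88² / 18² = 50.7389.

50.739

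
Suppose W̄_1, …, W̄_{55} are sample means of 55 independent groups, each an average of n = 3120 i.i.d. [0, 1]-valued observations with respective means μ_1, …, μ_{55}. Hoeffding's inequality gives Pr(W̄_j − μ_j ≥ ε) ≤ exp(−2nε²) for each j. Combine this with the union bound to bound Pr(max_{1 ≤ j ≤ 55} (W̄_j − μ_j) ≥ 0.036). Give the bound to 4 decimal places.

Per-experiment Hoeffding bound: exp(−2·3120·0.036²) = exp(−8.08704) = 0.0003075.
Union bound over 55 events: 55·0.0003075 = 0.01691.

0.0169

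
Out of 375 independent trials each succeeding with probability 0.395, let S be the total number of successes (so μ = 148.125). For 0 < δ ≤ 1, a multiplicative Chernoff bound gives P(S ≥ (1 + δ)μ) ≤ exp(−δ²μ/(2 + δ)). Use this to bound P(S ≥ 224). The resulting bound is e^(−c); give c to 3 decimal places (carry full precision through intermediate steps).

15.471

Write 224 = (1 + δ)μ, so δ = 224/148.125 − 1 = 0.5122363…
Then the exponent is δ²μ/(2 + δ) = (224 − μ)² / (μ·(2 + δ)) = 15.470650.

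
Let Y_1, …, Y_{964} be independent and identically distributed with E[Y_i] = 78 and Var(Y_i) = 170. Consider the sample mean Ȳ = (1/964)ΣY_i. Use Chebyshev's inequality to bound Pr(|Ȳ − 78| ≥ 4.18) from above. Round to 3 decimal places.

0.010

Var(Ȳ) = Var(Y_i)/n = 170/964 = 0.17635.
Chebyshev: Pr(|Ȳ − 78| ≥ 4.18) ≤ Var(Ȳ)/(4.18)² = 170/(964·4.18²) = 0.0101.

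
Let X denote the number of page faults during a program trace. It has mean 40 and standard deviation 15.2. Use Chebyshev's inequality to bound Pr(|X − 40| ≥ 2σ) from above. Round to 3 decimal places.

Chebyshev: Pr(|X − μ| ≥ t) ≤ Var(X)/t².
Var(X) = σ² = 15.2² = 231.04.
t = 2·15.2 = 30.4.
Bound = 231.04 / 924.16 = 0.2500.

0.250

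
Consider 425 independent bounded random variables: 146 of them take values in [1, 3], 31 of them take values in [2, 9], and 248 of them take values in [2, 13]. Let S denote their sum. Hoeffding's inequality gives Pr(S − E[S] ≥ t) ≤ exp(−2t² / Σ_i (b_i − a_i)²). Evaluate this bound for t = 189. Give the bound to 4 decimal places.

Σ(b_i − a_i)² = 146·2² + 31·7² + 248·11² = 32111.
Exponent = 2·189² / 32111 = 2.22485.
Bound = exp(−2.22485) = 0.10808.

0.1081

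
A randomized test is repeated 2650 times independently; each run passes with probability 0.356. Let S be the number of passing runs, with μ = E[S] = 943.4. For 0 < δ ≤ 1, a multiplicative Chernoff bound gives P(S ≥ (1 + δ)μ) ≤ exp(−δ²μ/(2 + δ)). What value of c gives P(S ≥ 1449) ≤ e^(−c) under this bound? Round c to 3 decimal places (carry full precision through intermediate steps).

Write 1449 = (1 + δ)μ, so δ = 1449/943.4 − 1 = 0.5359339…
Then the exponent is δ²μ/(2 + δ) = (1449 − μ)² / (μ·(2 + δ)) = 106.851430.

106.851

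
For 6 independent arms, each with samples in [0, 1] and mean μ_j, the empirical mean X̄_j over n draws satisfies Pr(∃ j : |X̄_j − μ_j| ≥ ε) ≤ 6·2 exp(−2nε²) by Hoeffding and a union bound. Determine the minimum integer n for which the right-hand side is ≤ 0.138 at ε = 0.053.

Need 2·6·exp(−2nε²) ≤ 0.138, i.e. exp(−2nε²) ≤ 0.138/12.
So 2nε² ≥ ln(12/0.138) = 4.465408.
Hence n ≥ 4.465408/(2·0.053²) = 794.839.
The smallest integer n is 795.

795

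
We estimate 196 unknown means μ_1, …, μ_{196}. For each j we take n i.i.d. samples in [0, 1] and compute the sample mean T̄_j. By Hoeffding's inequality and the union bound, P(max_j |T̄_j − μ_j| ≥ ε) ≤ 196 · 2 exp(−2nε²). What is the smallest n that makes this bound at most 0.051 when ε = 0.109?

377

Need 2·196·exp(−2nε²) ≤ 0.051, i.e. exp(−2nε²) ≤ 0.051/392.
So 2nε² ≥ ln(392/0.051) = 8.947191.
Hence n ≥ 8.947191/(2·0.109²) = 376.534.
The smallest integer n is 377.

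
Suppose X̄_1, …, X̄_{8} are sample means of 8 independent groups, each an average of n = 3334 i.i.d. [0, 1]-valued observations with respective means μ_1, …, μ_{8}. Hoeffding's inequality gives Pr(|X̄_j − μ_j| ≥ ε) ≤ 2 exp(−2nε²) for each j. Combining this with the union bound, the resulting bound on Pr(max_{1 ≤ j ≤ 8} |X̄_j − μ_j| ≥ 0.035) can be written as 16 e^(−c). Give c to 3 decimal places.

8.168

Union bound over the 8 events: Pr(max_{1 ≤ j ≤ 8} |X̄_j − μ_j| ≥ 0.035) ≤ 8·2·exp(−2nε²) = 16 exp(−2·3334·0.035²).
So c = 2·3334·0.035² = 8.1683.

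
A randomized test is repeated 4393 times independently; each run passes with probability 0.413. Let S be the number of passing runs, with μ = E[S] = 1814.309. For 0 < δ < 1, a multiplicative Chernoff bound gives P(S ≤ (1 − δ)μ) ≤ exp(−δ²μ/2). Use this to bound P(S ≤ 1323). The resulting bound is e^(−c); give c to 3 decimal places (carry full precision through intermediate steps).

66.522

Write 1323 = (1 − δ)μ, so δ = 1 − 1323/1814.309 = 0.2707968…
Then the exponent is δ²μ/2 = (μ − 1323)²/(2μ) = 66.522443.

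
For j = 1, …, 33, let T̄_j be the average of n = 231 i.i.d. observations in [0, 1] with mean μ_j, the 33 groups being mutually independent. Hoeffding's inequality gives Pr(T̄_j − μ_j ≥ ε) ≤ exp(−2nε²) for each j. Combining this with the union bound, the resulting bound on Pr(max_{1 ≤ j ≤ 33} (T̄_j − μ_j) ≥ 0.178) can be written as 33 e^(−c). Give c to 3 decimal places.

14.638

Union bound over the 33 events: Pr(max_{1 ≤ j ≤ 33} (T̄_j − μ_j) ≥ 0.178) ≤ 33·exp(−2nε²) = 33 exp(−2·231·0.178²).
So c = 2·231·0.178² = 14.6380.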